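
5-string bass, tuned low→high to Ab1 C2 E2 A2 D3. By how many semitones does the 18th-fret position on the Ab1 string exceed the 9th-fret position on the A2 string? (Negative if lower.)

Ab1 at fret 18 → D3 (MIDI 50); A2 at fret 9 → Gb3 (MIDI 54).
50 − 54 = -4, so the two pitches are 4 semitones apart.

-4 semitones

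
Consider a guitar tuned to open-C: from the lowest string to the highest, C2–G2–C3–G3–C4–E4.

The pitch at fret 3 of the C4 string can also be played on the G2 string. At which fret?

Fret 3 on C4 is MIDI 60 + 3 = 63 (D♯4). On the G2 string (open MIDI 43), that pitch is 63 − 43 = fret 20.

20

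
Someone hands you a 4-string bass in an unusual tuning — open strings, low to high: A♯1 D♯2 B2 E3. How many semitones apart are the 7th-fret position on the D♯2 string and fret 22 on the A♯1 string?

D♯2 at fret 7 → A♯2 (MIDI 46); A♯1 at fret 22 → G♯3 (MIDI 56).
46 − 56 = -10, so the two pitches are 10 semitones apart, with G♯3 the higher.

10 semitones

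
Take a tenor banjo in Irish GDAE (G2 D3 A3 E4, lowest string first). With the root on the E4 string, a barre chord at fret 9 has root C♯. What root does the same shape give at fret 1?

Moving from fret 9 to fret 1 shifts the root by -8 semitones.
C♯ down 8 semitones is F.

F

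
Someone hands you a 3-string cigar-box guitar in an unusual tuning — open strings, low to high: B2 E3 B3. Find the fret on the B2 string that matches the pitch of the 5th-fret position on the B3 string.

17

Fret 5 on B3 is MIDI 59 + 5 = 64 (E4). On the B2 string (open MIDI 47), that pitch is 64 − 47 = fret 17.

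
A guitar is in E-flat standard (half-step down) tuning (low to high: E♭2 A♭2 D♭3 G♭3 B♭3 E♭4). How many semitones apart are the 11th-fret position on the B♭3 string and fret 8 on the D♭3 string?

B♭3 at fret 11 → A4 (MIDI 69); D♭3 at fret 8 → A3 (MIDI 57).
69 − 57 = 12, so the two pitches are 12 semitones apart, with A4 the higher.

12 semitones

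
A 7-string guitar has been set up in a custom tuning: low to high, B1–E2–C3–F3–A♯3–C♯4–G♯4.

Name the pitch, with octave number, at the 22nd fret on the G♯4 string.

F♯6

The open G♯4 string plus 22 semitones: G#–A–A#–B–…–E–F–F#.
The walk passes from B into C 2 times, so the octave number goes from 4 to 6.
(Equivalently spelled G♭6.)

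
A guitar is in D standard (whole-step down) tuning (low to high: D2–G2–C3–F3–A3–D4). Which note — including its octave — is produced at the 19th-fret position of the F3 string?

Each fret is one semitone, so F3 + 19 = C5.

C5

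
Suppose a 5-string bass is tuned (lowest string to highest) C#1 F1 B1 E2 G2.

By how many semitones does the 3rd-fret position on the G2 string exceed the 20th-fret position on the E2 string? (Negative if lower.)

G2 at fret 3 → A#2 (MIDI 46); E2 at fret 20 → C4 (MIDI 60).
46 − 60 = -14, so the two pitches are 14 semitones apart.

-14 semitones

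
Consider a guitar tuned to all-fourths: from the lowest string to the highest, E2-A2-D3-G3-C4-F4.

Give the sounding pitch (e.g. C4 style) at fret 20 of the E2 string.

C4

Each fret is one semitone, so E2 + 20 = C4.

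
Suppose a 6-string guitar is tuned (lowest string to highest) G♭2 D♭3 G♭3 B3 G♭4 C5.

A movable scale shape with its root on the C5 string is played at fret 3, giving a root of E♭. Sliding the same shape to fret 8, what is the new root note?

Moving from fret 3 to fret 8 shifts the root by 5 semitones.
E♭ up 5 semitones is A♭.

A♭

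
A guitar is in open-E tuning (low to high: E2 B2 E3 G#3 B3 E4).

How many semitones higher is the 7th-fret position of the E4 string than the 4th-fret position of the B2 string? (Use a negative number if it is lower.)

20 semitones

E4 at fret 7 → B4 (MIDI 71); B2 at fret 4 → D#3 (MIDI 51).
71 − 51 = 20, so the two pitches are 20 semitones apart.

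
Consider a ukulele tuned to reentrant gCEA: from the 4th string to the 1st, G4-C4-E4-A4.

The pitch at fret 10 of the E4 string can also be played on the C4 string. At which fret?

14

Fret 10 on E4 is MIDI 64 + 10 = 74 (D5). On the C4 string (open MIDI 60), that pitch is 74 − 60 = fret 14.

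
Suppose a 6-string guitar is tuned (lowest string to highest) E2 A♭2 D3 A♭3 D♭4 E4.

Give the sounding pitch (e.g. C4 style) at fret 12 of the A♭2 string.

A♭3

The open A♭2 string plus 12 semitones: Ab–A–Bb–B–…–Gb–G–Ab.
The walk passes from B into C once, so the octave number goes from 2 to 3.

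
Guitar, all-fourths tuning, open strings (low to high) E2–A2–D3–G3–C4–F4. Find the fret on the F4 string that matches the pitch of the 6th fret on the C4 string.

C4 at fret 6 is C4 + 6 semitones = F♯4.
The open F4 string is 5 semitones above the open C4, so the same pitch on the F4 string lies at fret 6 − 5 = 1.

1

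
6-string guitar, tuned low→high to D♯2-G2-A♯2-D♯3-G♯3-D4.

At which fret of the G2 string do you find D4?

19

D4 is 19 semitones above the open G2 (G–G#–A–A#–…–C–C#–D), so it sits at fret 19.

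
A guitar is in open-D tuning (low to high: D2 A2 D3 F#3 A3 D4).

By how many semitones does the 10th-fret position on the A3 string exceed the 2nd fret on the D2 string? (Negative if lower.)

A3 at fret 10 → G4 (MIDI 67); D2 at fret 2 → E2 (MIDI 40).
67 − 40 = 27, so the two pitches are 27 semitones apart.

27 semitones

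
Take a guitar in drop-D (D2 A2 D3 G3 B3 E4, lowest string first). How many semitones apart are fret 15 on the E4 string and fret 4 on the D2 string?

37 semitones

E4 at fret 15 → G5 (MIDI 79); D2 at fret 4 → F♯2 (MIDI 42).
79 − 42 = 37, so the two pitches are 37 semitones apart, with G5 the higher.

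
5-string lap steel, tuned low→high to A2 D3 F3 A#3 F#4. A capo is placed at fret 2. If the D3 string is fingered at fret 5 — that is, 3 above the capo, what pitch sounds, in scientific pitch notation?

G3

The capo raises the open D3 by 2 semitones to E3; fretting 3 more gives D3 + 2 + 3 = D3 + 5 semitones = G3.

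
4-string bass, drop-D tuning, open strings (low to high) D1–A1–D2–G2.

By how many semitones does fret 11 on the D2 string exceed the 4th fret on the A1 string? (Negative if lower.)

D2 at fret 11 → C#3 (MIDI 49); A1 at fret 4 → C#2 (MIDI 37).
49 − 37 = 12, so the two pitches are 12 semitones apart.

12 semitones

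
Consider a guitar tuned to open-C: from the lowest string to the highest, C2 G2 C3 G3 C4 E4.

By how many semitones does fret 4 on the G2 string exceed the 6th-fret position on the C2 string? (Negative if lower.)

5 semitones

G2 at fret 4 → B2 (MIDI 47); C2 at fret 6 → F#2 (MIDI 42).
47 − 42 = 5, so the two pitches are 5 semitones apart.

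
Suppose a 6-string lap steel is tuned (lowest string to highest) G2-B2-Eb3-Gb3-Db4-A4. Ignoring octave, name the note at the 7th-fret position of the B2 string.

Gb

B2 is MIDI 47. Adding 7 gives 54; 54 mod 12 = 6, i.e. Gb.
(Equivalently spelled F#.)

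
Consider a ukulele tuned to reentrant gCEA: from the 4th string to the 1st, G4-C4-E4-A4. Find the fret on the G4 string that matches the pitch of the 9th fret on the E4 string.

6

E4 at fret 9 is E4 + 9 semitones = C#5.
The open G4 string is 3 semitones above the open E4, so the same pitch on the G4 string lies at fret 9 − 3 = 6.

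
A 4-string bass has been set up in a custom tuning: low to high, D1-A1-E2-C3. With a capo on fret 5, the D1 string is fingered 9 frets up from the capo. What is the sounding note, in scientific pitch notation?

The capo raises the open D1 by 5 semitones to G1; fretting 9 more gives D1 + 5 + 9 = D1 + 14 semitones = E2.

E2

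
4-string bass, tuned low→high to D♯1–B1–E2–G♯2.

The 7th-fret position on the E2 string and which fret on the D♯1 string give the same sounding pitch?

20

Fret 7 on E2 is MIDI 40 + 7 = 47 (B2). On the D♯1 string (open MIDI 27), that pitch is 47 − 27 = fret 20.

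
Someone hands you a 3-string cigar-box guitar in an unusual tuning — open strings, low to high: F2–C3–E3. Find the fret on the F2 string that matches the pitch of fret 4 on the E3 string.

E3 at fret 4 is E3 + 4 semitones = Ab3.
The open F2 string is 11 semitones below the open E3, so the same pitch on the F2 string lies at fret 4 + 11 = 15.

15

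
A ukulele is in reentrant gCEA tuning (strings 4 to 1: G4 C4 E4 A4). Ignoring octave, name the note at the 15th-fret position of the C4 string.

D#

The open C4 string plus 15 semitones: C–C#–D–D#–…–C#–D–D#.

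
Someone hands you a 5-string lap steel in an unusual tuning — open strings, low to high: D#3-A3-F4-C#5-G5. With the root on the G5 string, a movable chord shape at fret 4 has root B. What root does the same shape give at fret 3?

Moving from fret 4 to fret 3 shifts the root by -1 semitone.
B down 1 semitone is A#.

A#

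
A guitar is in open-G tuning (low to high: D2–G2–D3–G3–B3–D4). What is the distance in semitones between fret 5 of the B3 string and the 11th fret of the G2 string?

B3 at fret 5 → E4 (MIDI 64); G2 at fret 11 → F#3 (MIDI 54).
64 − 54 = 10, so the two pitches are 10 semitones apart, with E4 the higher.

10 semitones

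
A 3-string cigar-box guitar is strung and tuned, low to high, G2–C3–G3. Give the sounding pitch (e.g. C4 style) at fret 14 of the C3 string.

The open C3 string plus 14 semitones: C–C#–D–D#–…–C–C#–D.
The walk passes from B into C once, so the octave number goes from 3 to 4.

D4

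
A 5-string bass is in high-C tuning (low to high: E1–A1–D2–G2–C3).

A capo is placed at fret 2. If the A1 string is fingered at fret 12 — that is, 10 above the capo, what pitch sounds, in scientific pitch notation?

A2

The capo raises the open A1 by 2 semitones to B1; fretting 10 more gives A1 + 2 + 10 = A1 + 12 semitones = A2.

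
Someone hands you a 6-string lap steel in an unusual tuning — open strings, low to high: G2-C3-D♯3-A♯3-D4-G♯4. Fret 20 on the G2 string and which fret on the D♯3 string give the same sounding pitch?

12

Fret 20 on G2 is MIDI 43 + 20 = 63 (D♯4). On the D♯3 string (open MIDI 51), that pitch is 63 − 51 = fret 12.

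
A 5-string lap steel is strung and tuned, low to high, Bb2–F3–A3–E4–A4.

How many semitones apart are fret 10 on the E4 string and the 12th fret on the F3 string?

9 semitones

E4 at fret 10 → D5 (MIDI 74); F3 at fret 12 → F4 (MIDI 65).
74 − 65 = 9, so the two pitches are 9 semitones apart, with D5 the higher.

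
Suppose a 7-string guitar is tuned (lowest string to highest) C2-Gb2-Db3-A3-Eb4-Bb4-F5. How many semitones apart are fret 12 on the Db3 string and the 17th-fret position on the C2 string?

8 semitones

Db3 at fret 12 → Db4 (MIDI 61); C2 at fret 17 → F3 (MIDI 53).
61 − 53 = 8, so the two pitches are 8 semitones apart, with Db4 the higher.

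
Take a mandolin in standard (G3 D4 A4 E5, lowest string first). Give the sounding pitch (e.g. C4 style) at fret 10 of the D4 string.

C5

The open D4 string plus 10 semitones: D–D#–E–F–…–A#–B–C.
The walk passes from B into C once, so the octave number goes from 4 to 5.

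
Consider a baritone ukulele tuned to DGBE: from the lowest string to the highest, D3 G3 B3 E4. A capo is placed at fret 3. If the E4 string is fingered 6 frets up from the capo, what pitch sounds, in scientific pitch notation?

The capo raises the open E4 by 3 semitones to G4; fretting 6 more gives E4 + 3 + 6 = E4 + 9 semitones = C#5.
(Also written Db.)

C#5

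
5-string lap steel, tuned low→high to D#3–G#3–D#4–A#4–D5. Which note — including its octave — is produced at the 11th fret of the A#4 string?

The open A#4 string plus 11 semitones: A#–B–C–C#–…–G–G#–A.
The walk passes from B into C once, so the octave number goes from 4 to 5.

A5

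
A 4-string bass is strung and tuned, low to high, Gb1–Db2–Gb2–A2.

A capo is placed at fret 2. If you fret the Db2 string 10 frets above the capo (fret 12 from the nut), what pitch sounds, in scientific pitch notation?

Db3

The capo raises the open Db2 by 2 semitones to Eb2; fretting 10 more gives Db2 + 2 + 10 = Db2 + 12 semitones = Db3.
(Also written C#.)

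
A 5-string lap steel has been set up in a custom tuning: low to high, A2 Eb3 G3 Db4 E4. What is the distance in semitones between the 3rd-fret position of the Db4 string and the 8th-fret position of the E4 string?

8 semitones

Db4 at fret 3 → E4 (MIDI 64); E4 at fret 8 → C5 (MIDI 72).
64 − 72 = -8, so the two pitches are 8 semitones apart, with C5 the higher.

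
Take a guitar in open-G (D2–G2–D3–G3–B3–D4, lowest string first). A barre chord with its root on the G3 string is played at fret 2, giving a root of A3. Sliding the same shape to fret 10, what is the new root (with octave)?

F4

Moving from fret 2 to fret 10 shifts the root by 8 semitones.
A3 up 8 semitones is F4.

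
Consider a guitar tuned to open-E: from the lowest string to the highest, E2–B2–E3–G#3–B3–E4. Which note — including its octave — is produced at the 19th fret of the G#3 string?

The open G#3 string plus 19 semitones: G#–A–A#–B–…–C#–D–D#.
The walk passes from B into C 2 times, so the octave number goes from 3 to 5.
(Equivalently spelled Eb5.)

D#5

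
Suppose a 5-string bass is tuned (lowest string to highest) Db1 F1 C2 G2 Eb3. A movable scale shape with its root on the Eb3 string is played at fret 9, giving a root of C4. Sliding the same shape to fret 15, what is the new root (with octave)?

Moving from fret 9 to fret 15 shifts the root by 6 semitones.
C4 up 6 semitones is Gb4.

Gb4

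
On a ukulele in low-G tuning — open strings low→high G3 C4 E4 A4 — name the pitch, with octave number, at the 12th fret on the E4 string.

E5

The open E4 string plus 12 semitones: E–F–F#–G–…–D–D#–E.
The walk passes from B into C once, so the octave number goes from 4 to 5.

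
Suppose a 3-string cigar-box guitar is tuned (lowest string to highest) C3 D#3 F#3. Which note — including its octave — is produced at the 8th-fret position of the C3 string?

G#3

C3 is MIDI 48. Adding 8 gives 56, which is G#3.
(Equivalently spelled Ab3.)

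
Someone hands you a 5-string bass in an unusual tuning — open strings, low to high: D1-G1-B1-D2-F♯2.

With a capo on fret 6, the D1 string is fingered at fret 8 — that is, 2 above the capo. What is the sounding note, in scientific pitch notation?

The capo raises the open D1 by 6 semitones to G♯1; fretting 2 more gives D1 + 6 + 2 = D1 + 8 semitones = A♯1.

A♯1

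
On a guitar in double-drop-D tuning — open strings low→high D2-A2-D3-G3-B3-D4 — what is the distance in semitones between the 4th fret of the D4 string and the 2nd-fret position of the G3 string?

D4 at fret 4 → F#4 (MIDI 66); G3 at fret 2 → A3 (MIDI 57).
66 − 57 = 9, so the two pitches are 9 semitones apart, with F#4 the higher.

9 semitones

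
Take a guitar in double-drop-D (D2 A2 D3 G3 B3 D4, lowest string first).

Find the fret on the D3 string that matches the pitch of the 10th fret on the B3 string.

19

B3 at fret 10 is B3 + 10 semitones = A4.
The open D3 string is 9 semitones below the open B3, so the same pitch on the D3 string lies at fret 10 + 9 = 19.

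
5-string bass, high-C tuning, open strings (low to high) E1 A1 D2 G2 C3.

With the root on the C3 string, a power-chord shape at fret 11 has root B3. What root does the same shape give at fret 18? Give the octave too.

Moving from fret 11 to fret 18 shifts the root by 7 semitones.
B3 up 7 semitones is F♯4.

F♯4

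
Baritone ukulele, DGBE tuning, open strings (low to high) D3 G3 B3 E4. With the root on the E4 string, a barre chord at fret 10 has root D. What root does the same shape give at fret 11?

D♯

Moving from fret 10 to fret 11 shifts the root by 1 semitone.
D up 1 semitone is D♯.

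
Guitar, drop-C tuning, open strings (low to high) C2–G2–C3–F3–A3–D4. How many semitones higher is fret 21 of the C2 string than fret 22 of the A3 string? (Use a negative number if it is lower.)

-22 semitones

C2 at fret 21 → A3 (MIDI 57); A3 at fret 22 → G5 (MIDI 79).
57 − 79 = -22, so the two pitches are 22 semitones apart.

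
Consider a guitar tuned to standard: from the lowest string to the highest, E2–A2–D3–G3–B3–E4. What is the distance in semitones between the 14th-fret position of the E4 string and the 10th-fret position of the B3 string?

E4 at fret 14 → F#5 (MIDI 78); B3 at fret 10 → A4 (MIDI 69).
78 − 69 = 9, so the two pitches are 9 semitones apart, with F#5 the higher.

9 semitones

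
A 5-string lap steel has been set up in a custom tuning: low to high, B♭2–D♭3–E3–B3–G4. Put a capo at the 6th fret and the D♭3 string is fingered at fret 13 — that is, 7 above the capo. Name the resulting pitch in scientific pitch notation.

D4

The capo raises the open D♭3 by 6 semitones to G3; fretting 7 more gives D♭3 + 6 + 7 = D♭3 + 13 semitones = D4.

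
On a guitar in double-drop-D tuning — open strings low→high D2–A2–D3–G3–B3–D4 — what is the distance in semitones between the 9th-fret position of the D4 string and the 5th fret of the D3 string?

16 semitones

D4 at fret 9 → B4 (MIDI 71); D3 at fret 5 → G3 (MIDI 55).
71 − 55 = 16, so the two pitches are 16 semitones apart, with B4 the higher.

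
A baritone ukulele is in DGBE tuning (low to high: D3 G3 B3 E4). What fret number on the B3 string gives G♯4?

9

G♯4 is 9 semitones above the open B3 (B–C–C#–D–D#–E–F–F#–G–G#), so it sits at fret 9.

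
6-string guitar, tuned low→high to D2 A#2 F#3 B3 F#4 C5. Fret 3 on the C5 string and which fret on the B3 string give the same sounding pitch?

C5 at fret 3 is C5 + 3 semitones = D#5.
The open B3 string is 13 semitones below the open C5, so the same pitch on the B3 string lies at fret 3 + 13 = 16.

16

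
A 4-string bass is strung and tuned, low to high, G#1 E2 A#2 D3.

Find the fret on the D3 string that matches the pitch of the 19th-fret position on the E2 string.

9

E2 at fret 19 is E2 + 19 semitones = B3.
The open D3 string is 10 semitones above the open E2, so the same pitch on the D3 string lies at fret 19 − 10 = 9.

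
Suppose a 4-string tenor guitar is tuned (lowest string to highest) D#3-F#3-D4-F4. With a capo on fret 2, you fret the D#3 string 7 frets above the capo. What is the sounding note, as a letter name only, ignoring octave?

The capo raises the open D#3 by 2 semitones to F3; fretting 7 more gives D#3 + 2 + 7 = D#3 + 9 semitones, landing on C.

C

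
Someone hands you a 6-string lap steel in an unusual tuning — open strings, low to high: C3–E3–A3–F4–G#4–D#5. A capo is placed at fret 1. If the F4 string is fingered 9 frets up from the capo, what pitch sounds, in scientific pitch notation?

The capo raises the open F4 by 1 semitone to F#4; fretting 9 more gives F4 + 1 + 9 = F4 + 10 semitones = D#5.

D#5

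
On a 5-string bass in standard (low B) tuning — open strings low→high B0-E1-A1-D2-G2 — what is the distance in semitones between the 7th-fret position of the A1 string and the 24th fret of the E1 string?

A1 at fret 7 → E2 (MIDI 40); E1 at fret 24 → E3 (MIDI 52).
40 − 52 = -12, so the two pitches are 12 semitones apart, with E3 the higher.

12 semitones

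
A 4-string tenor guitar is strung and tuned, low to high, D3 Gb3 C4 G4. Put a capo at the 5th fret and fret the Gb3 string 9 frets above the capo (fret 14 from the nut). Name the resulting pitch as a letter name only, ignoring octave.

Ab

The capo raises the open Gb3 by 5 semitones to B3; fretting 9 more gives Gb3 + 5 + 9 = Gb3 + 14 semitones, landing on Ab.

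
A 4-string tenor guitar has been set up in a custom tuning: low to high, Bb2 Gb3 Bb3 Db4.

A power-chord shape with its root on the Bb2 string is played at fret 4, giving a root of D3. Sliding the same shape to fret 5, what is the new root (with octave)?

Eb3

Moving from fret 4 to fret 5 shifts the root by 1 semitone.
D3 up 1 semitone is Eb3.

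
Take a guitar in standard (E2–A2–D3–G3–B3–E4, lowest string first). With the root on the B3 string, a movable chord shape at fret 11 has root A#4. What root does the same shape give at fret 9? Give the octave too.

Moving from fret 11 to fret 9 shifts the root by -2 semitones.
A#4 down 2 semitones is G#4.

G#4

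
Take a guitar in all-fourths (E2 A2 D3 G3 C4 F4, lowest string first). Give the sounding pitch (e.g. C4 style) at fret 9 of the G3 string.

Each fret is one semitone, so G3 + 9 = E4.

E4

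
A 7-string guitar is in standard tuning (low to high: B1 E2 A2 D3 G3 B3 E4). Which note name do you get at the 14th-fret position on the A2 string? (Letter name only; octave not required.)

B

A2 is MIDI 45. Adding 14 gives 59; 59 mod 12 = 11, i.e. B.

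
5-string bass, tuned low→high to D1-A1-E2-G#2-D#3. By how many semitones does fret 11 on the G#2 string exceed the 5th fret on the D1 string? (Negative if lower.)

24 semitones

G#2 at fret 11 → G3 (MIDI 55); D1 at fret 5 → G1 (MIDI 31).
55 − 31 = 24, so the two pitches are 24 semitones apart.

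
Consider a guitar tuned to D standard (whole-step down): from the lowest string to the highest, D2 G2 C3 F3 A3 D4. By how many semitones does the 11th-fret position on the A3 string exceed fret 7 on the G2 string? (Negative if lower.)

18 semitones

A3 at fret 11 → G#4 (MIDI 68); G2 at fret 7 → D3 (MIDI 50).
68 − 50 = 18, so the two pitches are 18 semitones apart.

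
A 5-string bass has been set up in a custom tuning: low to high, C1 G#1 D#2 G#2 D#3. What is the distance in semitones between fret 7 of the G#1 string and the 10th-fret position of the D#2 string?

10 semitones

G#1 at fret 7 → D#2 (MIDI 39); D#2 at fret 10 → C#3 (MIDI 49).
39 − 49 = -10, so the two pitches are 10 semitones apart, with C#3 the higher.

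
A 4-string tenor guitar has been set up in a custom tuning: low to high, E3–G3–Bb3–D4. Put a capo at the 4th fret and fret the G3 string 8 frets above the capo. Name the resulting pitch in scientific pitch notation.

G4

The capo raises the open G3 by 4 semitones to B3; fretting 8 more gives G3 + 4 + 8 = G3 + 12 semitones = G4.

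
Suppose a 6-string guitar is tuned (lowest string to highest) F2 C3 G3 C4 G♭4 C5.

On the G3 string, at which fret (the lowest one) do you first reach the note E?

From G3, count semitones up the chromatic scale until reaching E: G–Ab–A–Bb–B–C–Db–D–Eb–E — 9 steps.

9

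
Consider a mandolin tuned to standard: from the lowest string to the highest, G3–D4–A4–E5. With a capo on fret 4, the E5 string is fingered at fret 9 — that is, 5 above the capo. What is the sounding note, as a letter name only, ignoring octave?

The capo raises the open E5 by 4 semitones to G#5; fretting 5 more gives E5 + 4 + 5 = E5 + 9 semitones, landing on C#.

C#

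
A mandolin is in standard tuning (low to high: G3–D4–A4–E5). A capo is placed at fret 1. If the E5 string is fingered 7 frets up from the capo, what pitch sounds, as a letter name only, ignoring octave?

C

The capo raises the open E5 by 1 semitone to F5; fretting 7 more gives E5 + 1 + 7 = E5 + 8 semitones, landing on C.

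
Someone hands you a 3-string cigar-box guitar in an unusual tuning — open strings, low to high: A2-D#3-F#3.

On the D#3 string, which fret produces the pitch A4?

A4 is 18 semitones above the open D#3 (D#–E–F–F#–…–G–G#–A), so it sits at fret 18.

18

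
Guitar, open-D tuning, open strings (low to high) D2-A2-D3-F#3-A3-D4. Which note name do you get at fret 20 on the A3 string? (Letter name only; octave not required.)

F

Each fret is one semitone, so A3 + 20 = F.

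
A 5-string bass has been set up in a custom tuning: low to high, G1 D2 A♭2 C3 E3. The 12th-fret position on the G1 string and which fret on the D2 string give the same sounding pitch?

G1 at fret 12 is G1 + 12 semitones = G2.
The open D2 string is 7 semitones above the open G1, so the same pitch on the D2 string lies at fret 12 − 7 = 5.

5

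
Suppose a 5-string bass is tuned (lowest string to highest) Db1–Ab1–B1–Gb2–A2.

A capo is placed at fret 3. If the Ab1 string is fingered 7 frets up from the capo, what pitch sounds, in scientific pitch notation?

Gb2

The capo raises the open Ab1 by 3 semitones to B1; fretting 7 more gives Ab1 + 3 + 7 = Ab1 + 10 semitones = Gb2.
(Also written F#.)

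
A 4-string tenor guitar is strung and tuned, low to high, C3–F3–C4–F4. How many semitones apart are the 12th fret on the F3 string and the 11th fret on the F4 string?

11 semitones

F3 at fret 12 → F4 (MIDI 65); F4 at fret 11 → E5 (MIDI 76).
65 − 76 = -11, so the two pitches are 11 semitones apart, with E5 the higher.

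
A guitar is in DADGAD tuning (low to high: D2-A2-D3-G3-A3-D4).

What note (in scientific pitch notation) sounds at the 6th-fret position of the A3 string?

D♯4

A3 is MIDI 57. Adding 6 gives 63, which is D♯4.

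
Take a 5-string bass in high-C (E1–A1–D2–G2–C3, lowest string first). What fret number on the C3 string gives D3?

2

D3 is 2 semitones above the open C3 (C–C#–D), so it sits at fret 2.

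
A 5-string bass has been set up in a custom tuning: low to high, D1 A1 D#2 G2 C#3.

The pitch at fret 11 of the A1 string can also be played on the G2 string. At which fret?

1

A1 at fret 11 is A1 + 11 semitones = G#2.
The open G2 string is 10 semitones above the open A1, so the same pitch on the G2 string lies at fret 11 − 10 = 1.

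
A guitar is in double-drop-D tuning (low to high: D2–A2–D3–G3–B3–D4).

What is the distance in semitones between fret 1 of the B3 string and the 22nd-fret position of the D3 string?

12 semitones

B3 at fret 1 → C4 (MIDI 60); D3 at fret 22 → C5 (MIDI 72).
60 − 72 = -12, so the two pitches are 12 semitones apart, with C5 the higher.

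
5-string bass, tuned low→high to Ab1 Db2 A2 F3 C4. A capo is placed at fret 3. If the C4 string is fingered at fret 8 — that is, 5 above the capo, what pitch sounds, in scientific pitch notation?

The capo raises the open C4 by 3 semitones to Eb4; fretting 5 more gives C4 + 3 + 5 = C4 + 8 semitones = Ab4.
(Also written G#.)

Ab4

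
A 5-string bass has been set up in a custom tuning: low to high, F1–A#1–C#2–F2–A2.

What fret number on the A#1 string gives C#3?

15

C#3 is 15 semitones above the open A#1 (A#–B–C–C#–…–B–C–C#), so it sits at fret 15.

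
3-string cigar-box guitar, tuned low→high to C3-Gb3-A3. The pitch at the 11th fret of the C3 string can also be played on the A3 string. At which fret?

2

Fret 11 on C3 is MIDI 48 + 11 = 59 (B3). On the A3 string (open MIDI 57), that pitch is 59 − 57 = fret 2.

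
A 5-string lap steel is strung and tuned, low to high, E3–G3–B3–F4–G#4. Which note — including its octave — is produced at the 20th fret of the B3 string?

Each fret is one semitone, so B3 + 20 = G5.

G5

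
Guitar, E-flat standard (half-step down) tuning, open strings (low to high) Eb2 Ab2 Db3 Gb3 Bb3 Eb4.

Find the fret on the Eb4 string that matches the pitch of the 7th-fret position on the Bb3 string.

2

Bb3 at fret 7 is Bb3 + 7 semitones = F4.
The open Eb4 string is 5 semitones above the open Bb3, so the same pitch on the Eb4 string lies at fret 7 − 5 = 2.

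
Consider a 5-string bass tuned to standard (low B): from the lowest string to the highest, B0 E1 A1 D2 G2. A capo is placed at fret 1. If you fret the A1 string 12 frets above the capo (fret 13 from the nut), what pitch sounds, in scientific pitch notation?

A♯2

The capo raises the open A1 by 1 semitone to A♯1; fretting 12 more gives A1 + 1 + 12 = A1 + 13 semitones = A♯2.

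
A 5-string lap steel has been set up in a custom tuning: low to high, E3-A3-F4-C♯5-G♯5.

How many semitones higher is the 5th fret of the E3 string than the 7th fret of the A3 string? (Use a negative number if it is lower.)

E3 at fret 5 → A3 (MIDI 57); A3 at fret 7 → E4 (MIDI 64).
57 − 64 = -7, so the two pitches are 7 semitones apart.

-7 semitones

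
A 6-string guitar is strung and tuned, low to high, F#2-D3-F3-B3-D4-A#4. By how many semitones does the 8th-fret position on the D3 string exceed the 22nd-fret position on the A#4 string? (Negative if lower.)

-34 semitones

D3 at fret 8 → A#3 (MIDI 58); A#4 at fret 22 → G#6 (MIDI 92).
58 − 92 = -34, so the two pitches are 34 semitones apart.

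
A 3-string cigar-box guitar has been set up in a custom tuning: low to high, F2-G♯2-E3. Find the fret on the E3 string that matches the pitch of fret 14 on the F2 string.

Fret 14 on F2 is MIDI 41 + 14 = 55 (G3). On the E3 string (open MIDI 52), that pitch is 55 − 52 = fret 3.

3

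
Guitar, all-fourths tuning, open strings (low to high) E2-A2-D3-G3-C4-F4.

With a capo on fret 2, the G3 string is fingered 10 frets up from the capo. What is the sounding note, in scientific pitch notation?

G4

The capo raises the open G3 by 2 semitones to A3; fretting 10 more gives G3 + 2 + 10 = G3 + 12 semitones = G4.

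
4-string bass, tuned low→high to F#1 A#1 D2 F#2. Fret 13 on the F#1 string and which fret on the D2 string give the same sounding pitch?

5

Fret 13 on F#1 is MIDI 30 + 13 = 43 (G2). On the D2 string (open MIDI 38), that pitch is 43 − 38 = fret 5.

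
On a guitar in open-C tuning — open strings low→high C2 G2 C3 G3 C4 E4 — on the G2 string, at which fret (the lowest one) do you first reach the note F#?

11

From G2, count semitones up the chromatic scale until reaching F#: G–G#–A–A#–…–E–F–F# — 11 steps.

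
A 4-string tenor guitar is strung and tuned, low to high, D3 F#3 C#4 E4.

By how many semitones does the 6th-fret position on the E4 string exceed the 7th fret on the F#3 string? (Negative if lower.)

9 semitones

E4 at fret 6 → A#4 (MIDI 70); F#3 at fret 7 → C#4 (MIDI 61).
70 − 61 = 9, so the two pitches are 9 semitones apart.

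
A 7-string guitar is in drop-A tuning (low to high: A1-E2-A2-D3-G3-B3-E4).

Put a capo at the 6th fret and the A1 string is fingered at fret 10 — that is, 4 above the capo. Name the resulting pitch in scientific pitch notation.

The capo raises the open A1 by 6 semitones to D♯2; fretting 4 more gives A1 + 6 + 4 = A1 + 10 semitones = G2.

G2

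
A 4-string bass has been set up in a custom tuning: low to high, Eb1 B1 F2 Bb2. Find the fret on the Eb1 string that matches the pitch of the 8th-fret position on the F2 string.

22

F2 at fret 8 is F2 + 8 semitones = Db3.
The open Eb1 string is 14 semitones below the open F2, so the same pitch on the Eb1 string lies at fret 8 + 14 = 22.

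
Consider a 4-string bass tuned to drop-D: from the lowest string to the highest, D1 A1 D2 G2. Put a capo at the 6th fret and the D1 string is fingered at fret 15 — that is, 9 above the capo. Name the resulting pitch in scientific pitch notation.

F2

The capo raises the open D1 by 6 semitones to G#1; fretting 9 more gives D1 + 6 + 9 = D1 + 15 semitones = F2.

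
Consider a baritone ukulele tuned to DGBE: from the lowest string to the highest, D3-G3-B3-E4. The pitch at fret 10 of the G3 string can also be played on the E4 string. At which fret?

1

G3 at fret 10 is G3 + 10 semitones = F4.
The open E4 string is 9 semitones above the open G3, so the same pitch on the E4 string lies at fret 10 − 9 = 1.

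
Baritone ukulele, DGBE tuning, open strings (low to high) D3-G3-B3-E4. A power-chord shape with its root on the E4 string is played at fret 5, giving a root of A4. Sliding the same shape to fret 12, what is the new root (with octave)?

Moving from fret 5 to fret 12 shifts the root by 7 semitones.
A4 up 7 semitones is E5.

E5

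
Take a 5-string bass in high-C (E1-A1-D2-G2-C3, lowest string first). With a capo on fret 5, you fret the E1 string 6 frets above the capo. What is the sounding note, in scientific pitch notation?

The capo raises the open E1 by 5 semitones to A1; fretting 6 more gives E1 + 5 + 6 = E1 + 11 semitones = D#2.
(Also written Eb.)

D#2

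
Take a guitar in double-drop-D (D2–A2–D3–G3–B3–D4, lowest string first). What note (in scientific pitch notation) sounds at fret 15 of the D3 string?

F4

D3 is MIDI 50. Adding 15 gives 65, which is F4.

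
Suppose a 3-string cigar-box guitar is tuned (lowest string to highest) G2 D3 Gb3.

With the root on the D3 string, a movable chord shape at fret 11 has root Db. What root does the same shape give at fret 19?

Moving from fret 11 to fret 19 shifts the root by 8 semitones.
Db up 8 semitones is A.

A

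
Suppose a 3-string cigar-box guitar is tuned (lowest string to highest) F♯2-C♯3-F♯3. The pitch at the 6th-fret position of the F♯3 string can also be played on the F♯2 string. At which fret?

18

Fret 6 on F♯3 is MIDI 54 + 6 = 60 (C4). On the F♯2 string (open MIDI 42), that pitch is 60 − 42 = fret 18.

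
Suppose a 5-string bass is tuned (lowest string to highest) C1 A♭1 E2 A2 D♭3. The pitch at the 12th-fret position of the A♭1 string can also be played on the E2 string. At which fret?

A♭1 at fret 12 is A♭1 + 12 semitones = A♭2.
The open E2 string is 8 semitones above the open A♭1, so the same pitch on the E2 string lies at fret 12 − 8 = 4.

4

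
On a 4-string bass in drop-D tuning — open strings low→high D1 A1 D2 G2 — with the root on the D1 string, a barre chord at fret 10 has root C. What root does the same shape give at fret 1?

D#

Moving from fret 10 to fret 1 shifts the root by -9 semitones.
C down 9 semitones is D#.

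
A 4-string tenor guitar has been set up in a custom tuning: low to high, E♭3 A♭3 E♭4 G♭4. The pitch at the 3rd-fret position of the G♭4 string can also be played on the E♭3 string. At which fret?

Fret 3 on G♭4 is MIDI 66 + 3 = 69 (A4). On the E♭3 string (open MIDI 51), that pitch is 69 − 51 = fret 18.

18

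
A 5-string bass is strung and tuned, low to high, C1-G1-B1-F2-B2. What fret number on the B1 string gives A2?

A2 is 10 semitones above the open B1 (B–C–Db–D–…–G–Ab–A), so it sits at fret 10.

10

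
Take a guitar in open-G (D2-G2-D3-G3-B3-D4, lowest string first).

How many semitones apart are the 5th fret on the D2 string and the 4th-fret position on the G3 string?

D2 at fret 5 → G2 (MIDI 43); G3 at fret 4 → B3 (MIDI 59).
43 − 59 = -16, so the two pitches are 16 semitones apart, with B3 the higher.

16 semitones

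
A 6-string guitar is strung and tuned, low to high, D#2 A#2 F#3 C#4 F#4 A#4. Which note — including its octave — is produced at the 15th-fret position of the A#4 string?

C#6

The open A#4 string plus 15 semitones: A#–B–C–C#–…–B–C–C#.
The walk passes from B into C 2 times, so the octave number goes from 4 to 6.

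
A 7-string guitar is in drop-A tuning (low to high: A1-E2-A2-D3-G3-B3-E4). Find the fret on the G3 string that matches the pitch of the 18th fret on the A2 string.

A2 at fret 18 is A2 + 18 semitones = D#4.
The open G3 string is 10 semitones above the open A2, so the same pitch on the G3 string lies at fret 18 − 10 = 8.

8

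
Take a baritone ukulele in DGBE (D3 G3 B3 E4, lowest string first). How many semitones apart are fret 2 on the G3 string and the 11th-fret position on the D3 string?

4 semitones

G3 at fret 2 → A3 (MIDI 57); D3 at fret 11 → C#4 (MIDI 61).
57 − 61 = -4, so the two pitches are 4 semitones apart, with C#4 the higher.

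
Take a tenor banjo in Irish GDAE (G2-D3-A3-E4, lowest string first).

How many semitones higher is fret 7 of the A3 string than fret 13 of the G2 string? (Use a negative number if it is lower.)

A3 at fret 7 → E4 (MIDI 64); G2 at fret 13 → G#3 (MIDI 56).
64 − 56 = 8, so the two pitches are 8 semitones apart.

8 semitones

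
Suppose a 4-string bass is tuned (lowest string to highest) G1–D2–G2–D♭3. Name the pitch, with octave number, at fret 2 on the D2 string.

E2

Each fret is one semitone, so D2 + 2 = E2.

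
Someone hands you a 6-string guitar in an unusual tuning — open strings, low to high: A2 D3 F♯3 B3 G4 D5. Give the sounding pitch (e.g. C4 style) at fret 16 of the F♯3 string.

Each fret is one semitone, so F♯3 + 16 = A♯4.
(Equivalently spelled B♭4.)

A♯4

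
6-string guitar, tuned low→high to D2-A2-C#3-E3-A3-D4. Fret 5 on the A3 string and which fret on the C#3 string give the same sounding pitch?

Fret 5 on A3 is MIDI 57 + 5 = 62 (D4). On the C#3 string (open MIDI 49), that pitch is 62 − 49 = fret 13.

13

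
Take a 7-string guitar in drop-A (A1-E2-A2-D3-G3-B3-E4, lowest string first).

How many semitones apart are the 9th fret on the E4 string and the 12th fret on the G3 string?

E4 at fret 9 → C♯5 (MIDI 73); G3 at fret 12 → G4 (MIDI 67).
73 − 67 = 6, so the two pitches are 6 semitones apart, with C♯5 the higher.

6 semitones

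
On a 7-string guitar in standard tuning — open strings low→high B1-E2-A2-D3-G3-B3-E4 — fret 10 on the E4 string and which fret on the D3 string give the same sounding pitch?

24

Fret 10 on E4 is MIDI 64 + 10 = 74 (D5). On the D3 string (open MIDI 50), that pitch is 74 − 50 = fret 24.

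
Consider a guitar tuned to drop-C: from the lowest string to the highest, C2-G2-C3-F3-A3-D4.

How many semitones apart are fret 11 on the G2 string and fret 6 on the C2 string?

G2 at fret 11 → F#3 (MIDI 54); C2 at fret 6 → F#2 (MIDI 42).
54 − 42 = 12, so the two pitches are 12 semitones apart, with F#3 the higher.

12 semitones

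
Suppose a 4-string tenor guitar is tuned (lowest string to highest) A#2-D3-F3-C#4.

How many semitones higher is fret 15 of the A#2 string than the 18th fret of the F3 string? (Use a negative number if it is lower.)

A#2 at fret 15 → C#4 (MIDI 61); F3 at fret 18 → B4 (MIDI 71).
61 − 71 = -10, so the two pitches are 10 semitones apart.

-10 semitones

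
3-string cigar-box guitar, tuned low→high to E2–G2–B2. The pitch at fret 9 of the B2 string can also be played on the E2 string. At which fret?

Fret 9 on B2 is MIDI 47 + 9 = 56 (A♭3). On the E2 string (open MIDI 40), that pitch is 56 − 40 = fret 16.

16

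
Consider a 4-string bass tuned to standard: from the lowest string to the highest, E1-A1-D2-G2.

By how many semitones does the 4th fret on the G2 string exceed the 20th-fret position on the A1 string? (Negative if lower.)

G2 at fret 4 → B2 (MIDI 47); A1 at fret 20 → F3 (MIDI 53).
47 − 53 = -6, so the two pitches are 6 semitones apart.

-6 semitones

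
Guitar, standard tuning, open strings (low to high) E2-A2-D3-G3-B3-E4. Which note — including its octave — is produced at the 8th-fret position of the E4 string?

Each fret is one semitone, so E4 + 8 = C5.

C5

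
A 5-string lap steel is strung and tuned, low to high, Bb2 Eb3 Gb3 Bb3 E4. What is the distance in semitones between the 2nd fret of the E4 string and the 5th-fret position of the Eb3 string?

10 semitones

E4 at fret 2 → Gb4 (MIDI 66); Eb3 at fret 5 → Ab3 (MIDI 56).
66 − 56 = 10, so the two pitches are 10 semitones apart, with Gb4 the higher.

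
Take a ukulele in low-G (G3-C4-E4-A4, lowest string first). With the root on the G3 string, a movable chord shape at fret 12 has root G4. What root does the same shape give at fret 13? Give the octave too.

Moving from fret 12 to fret 13 shifts the root by 1 semitone.
G4 up 1 semitone is G#4.

G#4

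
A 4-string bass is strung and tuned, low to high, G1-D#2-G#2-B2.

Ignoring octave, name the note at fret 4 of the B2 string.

D#

The open B2 string plus 4 semitones: B–C–C#–D–D#.
(Equivalently spelled Eb.)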